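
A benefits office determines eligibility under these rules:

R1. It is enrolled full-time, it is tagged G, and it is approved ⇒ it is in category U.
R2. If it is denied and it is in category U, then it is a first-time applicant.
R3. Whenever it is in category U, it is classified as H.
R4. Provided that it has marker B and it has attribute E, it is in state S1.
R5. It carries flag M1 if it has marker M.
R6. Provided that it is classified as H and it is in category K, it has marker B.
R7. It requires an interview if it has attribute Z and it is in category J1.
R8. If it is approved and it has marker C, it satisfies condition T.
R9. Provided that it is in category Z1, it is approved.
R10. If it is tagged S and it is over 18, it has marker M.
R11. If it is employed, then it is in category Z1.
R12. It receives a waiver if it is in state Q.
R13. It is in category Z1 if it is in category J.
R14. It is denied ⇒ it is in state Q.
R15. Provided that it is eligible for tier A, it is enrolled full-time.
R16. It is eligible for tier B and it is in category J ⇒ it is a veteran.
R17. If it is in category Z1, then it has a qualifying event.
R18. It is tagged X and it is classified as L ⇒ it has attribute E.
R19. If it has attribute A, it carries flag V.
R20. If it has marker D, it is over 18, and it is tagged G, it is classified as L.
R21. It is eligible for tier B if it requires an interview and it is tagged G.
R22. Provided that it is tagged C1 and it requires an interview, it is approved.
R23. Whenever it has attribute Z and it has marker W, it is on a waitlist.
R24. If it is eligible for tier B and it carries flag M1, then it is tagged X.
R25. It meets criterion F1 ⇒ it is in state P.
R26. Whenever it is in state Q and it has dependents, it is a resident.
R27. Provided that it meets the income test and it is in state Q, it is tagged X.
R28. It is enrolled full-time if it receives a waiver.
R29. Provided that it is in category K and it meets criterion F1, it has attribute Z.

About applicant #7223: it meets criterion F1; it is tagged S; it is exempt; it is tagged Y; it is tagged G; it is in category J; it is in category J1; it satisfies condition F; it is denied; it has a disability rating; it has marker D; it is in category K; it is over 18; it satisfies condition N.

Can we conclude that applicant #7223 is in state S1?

By R10 (it is tagged S, it is over 18): it has marker M.
By R13 (it is in category J): it is in category Z1.
By R14 (it is denied): it is in state Q.
By R20 (it has marker D, it is over 18, it is tagged G): it is classified as L.
By R29 (it is in category K, it meets criterion F1): it has attribute Z.
By R5 (it has marker M): it carries flag M1.
By R7 (it has attribute Z, it is in category J1): it requires an interview.
By R9 (it is in category Z1): it is approved.
By R12 (it is in state Q): it receives a waiver.
By R21 (it requires an interview, it is tagged G): it is eligible for tier B.
By R24 (it is eligible for tier B, it carries flag M1): it is tagged X.
By R28 (it receives a waiver): it is enrolled full-time.
By R1 (it is enrolled full-time, it is tagged G, it is approved): it is in category U.
By R3 (it is in category U): it is classified as H.
By R6 (it is classified as H, it is in category K): it has marker B.
By R18 (it is tagged X, it is classified as L): it has attribute E.
By R4 (it has marker B, it has attribute E): it is in state S1.

Yes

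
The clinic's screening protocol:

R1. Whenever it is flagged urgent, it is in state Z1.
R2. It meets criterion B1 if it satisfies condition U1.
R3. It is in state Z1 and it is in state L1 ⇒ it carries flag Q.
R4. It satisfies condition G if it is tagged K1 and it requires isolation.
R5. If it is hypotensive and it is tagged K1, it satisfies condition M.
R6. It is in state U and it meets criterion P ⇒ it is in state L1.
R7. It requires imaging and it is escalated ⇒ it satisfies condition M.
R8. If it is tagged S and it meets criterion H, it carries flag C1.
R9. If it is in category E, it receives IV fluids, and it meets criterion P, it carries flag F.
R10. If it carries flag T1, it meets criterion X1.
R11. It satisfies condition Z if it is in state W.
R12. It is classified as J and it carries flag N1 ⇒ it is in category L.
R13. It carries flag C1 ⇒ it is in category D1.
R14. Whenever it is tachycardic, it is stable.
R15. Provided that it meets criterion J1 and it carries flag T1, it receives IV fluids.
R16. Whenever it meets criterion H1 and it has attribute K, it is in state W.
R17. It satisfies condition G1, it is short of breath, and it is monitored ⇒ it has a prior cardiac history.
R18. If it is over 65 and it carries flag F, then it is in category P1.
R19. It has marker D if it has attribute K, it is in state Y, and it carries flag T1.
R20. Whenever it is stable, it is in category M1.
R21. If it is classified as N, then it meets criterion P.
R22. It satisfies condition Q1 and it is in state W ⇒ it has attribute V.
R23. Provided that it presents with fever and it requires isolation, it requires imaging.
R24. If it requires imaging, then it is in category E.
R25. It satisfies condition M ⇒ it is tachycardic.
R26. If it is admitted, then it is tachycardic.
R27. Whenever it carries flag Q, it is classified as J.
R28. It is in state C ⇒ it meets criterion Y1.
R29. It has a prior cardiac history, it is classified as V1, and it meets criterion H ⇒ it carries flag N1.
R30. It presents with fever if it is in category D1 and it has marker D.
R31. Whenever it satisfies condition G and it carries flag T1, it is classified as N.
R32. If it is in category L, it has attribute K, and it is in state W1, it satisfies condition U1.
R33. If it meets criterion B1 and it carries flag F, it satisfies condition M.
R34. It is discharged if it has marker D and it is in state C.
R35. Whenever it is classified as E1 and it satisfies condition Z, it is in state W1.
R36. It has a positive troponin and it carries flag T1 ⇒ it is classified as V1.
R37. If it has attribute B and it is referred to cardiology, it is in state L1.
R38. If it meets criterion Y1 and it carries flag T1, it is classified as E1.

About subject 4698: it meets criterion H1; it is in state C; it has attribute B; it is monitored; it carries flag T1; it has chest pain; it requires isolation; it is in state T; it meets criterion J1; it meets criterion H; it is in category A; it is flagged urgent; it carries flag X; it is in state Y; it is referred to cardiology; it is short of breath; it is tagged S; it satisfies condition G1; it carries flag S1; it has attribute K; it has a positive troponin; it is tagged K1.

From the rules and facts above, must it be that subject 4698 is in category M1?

Yes

By R1 (it is flagged urgent): it is in state Z1.
By R4 (it is tagged K1, it requires isolation): it satisfies condition G.
By R8 (it is tagged S, it meets criterion H): it carries flag C1.
By R13 (it carries flag C1): it is in category D1.
By R15 (it meets criterion J1, it carries flag T1): it receives IV fluids.
By R16 (it meets criterion H1, it has attribute K): it is in state W.
By R17 (it satisfies condition G1, it is short of breath, it is monitored): it has a prior cardiac history.
By R19 (it has attribute K, it is in state Y, it carries flag T1): it has marker D.
By R28 (it is in state C): it meets criterion Y1.
By R30 (it is in category D1, it has marker D): it presents with fever.
By R31 (it satisfies condition G, it carries flag T1): it is classified as N.
By R36 (it has a positive troponin, it carries flag T1): it is classified as V1.
By R37 (it has attribute B, it is referred to cardiology): it is in state L1.
By R38 (it meets criterion Y1, it carries flag T1): it is classified as E1.
By R3 (it is in state Z1, it is in state L1): it carries flag Q.
By R11 (it is in state W): it satisfies condition Z.
By R21 (it is classified as N): it meets criterion P.
By R23 (it presents with fever, it requires isolation): it requires imaging.
By R24 (it requires imaging): it is in category E.
By R27 (it carries flag Q): it is classified as J.
By R29 (it has a prior cardiac history, it is classified as V1, it meets criterion H): it carries flag N1.
By R35 (it is classified as E1, it satisfies condition Z): it is in state W1.
By R9 (it is in category E, it receives IV fluids, it meets criterion P): it carries flag F.
By R12 (it is classified as J, it carries flag N1): it is in category L.
By R32 (it is in category L, it has attribute K, it is in state W1): it satisfies condition U1.
By R2 (it satisfies condition U1): it meets criterion B1.
By R33 (it meets criterion B1, it carries flag F): it satisfies condition M.
By R25 (it satisfies condition M): it is tachycardic.
By R14 (it is tachycardic): it is stable.
By R20 (it is stable): it is in category M1.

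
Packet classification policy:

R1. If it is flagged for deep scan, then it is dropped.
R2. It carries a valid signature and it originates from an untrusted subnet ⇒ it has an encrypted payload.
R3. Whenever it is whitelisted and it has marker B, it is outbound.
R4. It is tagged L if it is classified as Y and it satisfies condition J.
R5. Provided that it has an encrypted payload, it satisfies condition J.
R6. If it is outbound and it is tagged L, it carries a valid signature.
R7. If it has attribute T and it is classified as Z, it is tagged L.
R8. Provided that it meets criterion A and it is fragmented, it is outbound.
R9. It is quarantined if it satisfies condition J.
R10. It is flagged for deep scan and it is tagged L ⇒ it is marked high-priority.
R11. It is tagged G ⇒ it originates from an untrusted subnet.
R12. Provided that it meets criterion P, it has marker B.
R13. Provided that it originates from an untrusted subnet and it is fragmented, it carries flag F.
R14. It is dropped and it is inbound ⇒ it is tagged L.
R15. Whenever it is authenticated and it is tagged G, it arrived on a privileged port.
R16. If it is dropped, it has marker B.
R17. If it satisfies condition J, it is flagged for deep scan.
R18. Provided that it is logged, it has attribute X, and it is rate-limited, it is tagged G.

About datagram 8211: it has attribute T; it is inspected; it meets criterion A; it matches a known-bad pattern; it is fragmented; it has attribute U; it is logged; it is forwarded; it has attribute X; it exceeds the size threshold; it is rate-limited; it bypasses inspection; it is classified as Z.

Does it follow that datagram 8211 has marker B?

By R7 (it has attribute T, it is classified as Z): it is tagged L.
By R8 (it meets criterion A, it is fragmented): it is outbound.
By R18 (it is logged, it has attribute X, it is rate-limited): it is tagged G.
By R6 (it is outbound, it is tagged L): it carries a valid signature.
By R11 (it is tagged G): it originates from an untrusted subnet.
By R2 (it carries a valid signature, it originates from an untrusted subnet): it has an encrypted payload.
By R5 (it has an encrypted payload): it satisfies condition J.
By R17 (it satisfies condition J): it is flagged for deep scan.
By R1 (it is flagged for deep scan): it is dropped.
By R16 (it is dropped): it has marker B.

Yes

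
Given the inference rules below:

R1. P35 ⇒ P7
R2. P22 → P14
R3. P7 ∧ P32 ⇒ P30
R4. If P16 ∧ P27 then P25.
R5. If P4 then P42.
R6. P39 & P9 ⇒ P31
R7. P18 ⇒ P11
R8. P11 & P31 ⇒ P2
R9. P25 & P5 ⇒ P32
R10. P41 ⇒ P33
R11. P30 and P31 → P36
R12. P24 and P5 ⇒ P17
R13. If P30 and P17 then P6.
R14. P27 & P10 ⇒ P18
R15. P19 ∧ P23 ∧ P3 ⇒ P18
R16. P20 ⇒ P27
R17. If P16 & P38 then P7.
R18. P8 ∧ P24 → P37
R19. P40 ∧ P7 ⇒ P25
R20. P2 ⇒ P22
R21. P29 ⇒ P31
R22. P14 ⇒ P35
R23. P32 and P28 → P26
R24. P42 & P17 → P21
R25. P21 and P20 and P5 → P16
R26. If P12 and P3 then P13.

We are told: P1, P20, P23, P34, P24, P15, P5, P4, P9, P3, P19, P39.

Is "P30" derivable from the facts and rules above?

P42  (by R5: P4)
P31  (by R6: P39, P9)
P17  (by R12: P24, P5)
P18  (by R15: P19, P23, P3)
P27  (by R16: P20)
P21  (by R24: P42, P17)
P16  (by R25: P21, P20, P5)
P25  (by R4: P16, P27)
P11  (by R7: P18)
P2  (by R8: P11, P31)
P32  (by R9: P25, P5)
P22  (by R20: P2)
P14  (by R2: P22)
P35  (by R22: P14)
P7  (by R1: P35)
P30  (by R3: P7, P32)

Yes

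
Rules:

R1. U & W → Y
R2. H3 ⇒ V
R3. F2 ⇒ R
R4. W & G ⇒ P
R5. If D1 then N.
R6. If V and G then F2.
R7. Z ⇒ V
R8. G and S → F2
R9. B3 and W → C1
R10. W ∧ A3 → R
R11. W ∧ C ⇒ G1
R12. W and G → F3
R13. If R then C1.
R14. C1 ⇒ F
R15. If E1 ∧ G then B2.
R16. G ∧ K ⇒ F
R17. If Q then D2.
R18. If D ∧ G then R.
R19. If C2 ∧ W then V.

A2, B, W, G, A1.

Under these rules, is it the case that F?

No

Forward chaining from the given facts derives: P, F3.
Rules concluding F: R14 needs C1; R16 needs K — none of these are established.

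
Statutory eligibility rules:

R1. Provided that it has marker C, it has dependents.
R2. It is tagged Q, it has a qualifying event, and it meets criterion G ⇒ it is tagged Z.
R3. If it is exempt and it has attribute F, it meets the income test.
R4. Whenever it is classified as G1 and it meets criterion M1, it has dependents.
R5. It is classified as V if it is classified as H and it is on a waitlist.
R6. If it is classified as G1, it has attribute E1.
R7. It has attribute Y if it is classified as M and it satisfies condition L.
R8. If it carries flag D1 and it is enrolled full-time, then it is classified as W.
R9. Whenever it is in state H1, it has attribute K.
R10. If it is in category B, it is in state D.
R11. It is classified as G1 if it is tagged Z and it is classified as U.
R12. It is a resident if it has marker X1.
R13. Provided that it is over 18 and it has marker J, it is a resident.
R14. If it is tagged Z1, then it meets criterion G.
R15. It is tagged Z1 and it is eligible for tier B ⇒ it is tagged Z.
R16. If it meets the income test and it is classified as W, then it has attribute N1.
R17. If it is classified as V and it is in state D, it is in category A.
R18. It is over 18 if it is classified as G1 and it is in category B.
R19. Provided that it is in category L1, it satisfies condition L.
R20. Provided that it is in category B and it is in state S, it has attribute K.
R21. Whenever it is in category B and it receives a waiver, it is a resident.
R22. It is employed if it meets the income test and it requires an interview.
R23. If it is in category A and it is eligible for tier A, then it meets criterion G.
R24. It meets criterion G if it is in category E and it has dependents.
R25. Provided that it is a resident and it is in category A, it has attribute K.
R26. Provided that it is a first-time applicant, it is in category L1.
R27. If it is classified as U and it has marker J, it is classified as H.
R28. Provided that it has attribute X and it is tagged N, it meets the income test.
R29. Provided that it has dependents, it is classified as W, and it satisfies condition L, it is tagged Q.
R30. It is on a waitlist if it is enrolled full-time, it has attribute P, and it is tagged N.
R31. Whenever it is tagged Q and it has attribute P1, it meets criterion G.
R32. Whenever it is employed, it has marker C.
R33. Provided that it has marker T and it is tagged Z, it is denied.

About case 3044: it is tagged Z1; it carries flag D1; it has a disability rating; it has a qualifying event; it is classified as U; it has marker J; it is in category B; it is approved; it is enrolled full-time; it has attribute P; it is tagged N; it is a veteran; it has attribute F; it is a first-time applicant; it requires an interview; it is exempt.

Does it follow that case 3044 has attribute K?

Yes

By R3 (it is exempt, it has attribute F): it meets the income test.
By R8 (it carries flag D1, it is enrolled full-time): it is classified as W.
By R10 (it is in category B): it is in state D.
By R14 (it is tagged Z1): it meets criterion G.
By R22 (it meets the income test, it requires an interview): it is employed.
By R26 (it is a first-time applicant): it is in category L1.
By R27 (it is classified as U, it has marker J): it is classified as H.
By R30 (it is enrolled full-time, it has attribute P, it is tagged N): it is on a waitlist.
By R32 (it is employed): it has marker C.
By R1 (it has marker C): it has dependents.
By R5 (it is classified as H, it is on a waitlist): it is classified as V.
By R17 (it is classified as V, it is in state D): it is in category A.
By R19 (it is in category L1): it satisfies condition L.
By R29 (it has dependents, it is classified as W, it satisfies condition L): it is tagged Q.
By R2 (it is tagged Q, it has a qualifying event, it meets criterion G): it is tagged Z.
By R11 (it is tagged Z, it is classified as U): it is classified as G1.
By R18 (it is classified as G1, it is in category B): it is over 18.
By R13 (it is over 18, it has marker J): it is a resident.
By R25 (it is a resident, it is in category A): it has attribute K.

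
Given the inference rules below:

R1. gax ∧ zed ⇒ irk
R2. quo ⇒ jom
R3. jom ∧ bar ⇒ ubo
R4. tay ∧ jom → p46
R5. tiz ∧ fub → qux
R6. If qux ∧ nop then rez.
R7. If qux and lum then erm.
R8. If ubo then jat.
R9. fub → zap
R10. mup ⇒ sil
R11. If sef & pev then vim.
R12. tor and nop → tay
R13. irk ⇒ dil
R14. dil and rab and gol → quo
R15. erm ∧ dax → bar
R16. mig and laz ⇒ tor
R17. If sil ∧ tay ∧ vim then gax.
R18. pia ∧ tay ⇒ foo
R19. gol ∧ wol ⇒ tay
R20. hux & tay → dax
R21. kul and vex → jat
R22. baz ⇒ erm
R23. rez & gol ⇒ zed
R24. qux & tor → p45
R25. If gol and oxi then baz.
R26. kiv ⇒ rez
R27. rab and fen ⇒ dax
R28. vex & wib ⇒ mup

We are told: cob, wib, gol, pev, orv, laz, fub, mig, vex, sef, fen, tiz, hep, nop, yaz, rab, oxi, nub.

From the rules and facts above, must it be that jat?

qux  (by R5: tiz, fub)
rez  (by R6: qux, nop)
vim  (by R11: sef, pev)
tor  (by R16: mig, laz)
zed  (by R23: rez, gol)
baz  (by R25: gol, oxi)
dax  (by R27: rab, fen)
mup  (by R28: vex, wib)
sil  (by R10: mup)
tay  (by R12: tor, nop)
gax  (by R17: sil, tay, vim)
erm  (by R22: baz)
irk  (by R1: gax, zed)
dil  (by R13: irk)
quo  (by R14: dil, rab, gol)
bar  (by R15: erm, dax)
jom  (by R2: quo)
ubo  (by R3: jom, bar)
jat  (by R8: ubo)

Yes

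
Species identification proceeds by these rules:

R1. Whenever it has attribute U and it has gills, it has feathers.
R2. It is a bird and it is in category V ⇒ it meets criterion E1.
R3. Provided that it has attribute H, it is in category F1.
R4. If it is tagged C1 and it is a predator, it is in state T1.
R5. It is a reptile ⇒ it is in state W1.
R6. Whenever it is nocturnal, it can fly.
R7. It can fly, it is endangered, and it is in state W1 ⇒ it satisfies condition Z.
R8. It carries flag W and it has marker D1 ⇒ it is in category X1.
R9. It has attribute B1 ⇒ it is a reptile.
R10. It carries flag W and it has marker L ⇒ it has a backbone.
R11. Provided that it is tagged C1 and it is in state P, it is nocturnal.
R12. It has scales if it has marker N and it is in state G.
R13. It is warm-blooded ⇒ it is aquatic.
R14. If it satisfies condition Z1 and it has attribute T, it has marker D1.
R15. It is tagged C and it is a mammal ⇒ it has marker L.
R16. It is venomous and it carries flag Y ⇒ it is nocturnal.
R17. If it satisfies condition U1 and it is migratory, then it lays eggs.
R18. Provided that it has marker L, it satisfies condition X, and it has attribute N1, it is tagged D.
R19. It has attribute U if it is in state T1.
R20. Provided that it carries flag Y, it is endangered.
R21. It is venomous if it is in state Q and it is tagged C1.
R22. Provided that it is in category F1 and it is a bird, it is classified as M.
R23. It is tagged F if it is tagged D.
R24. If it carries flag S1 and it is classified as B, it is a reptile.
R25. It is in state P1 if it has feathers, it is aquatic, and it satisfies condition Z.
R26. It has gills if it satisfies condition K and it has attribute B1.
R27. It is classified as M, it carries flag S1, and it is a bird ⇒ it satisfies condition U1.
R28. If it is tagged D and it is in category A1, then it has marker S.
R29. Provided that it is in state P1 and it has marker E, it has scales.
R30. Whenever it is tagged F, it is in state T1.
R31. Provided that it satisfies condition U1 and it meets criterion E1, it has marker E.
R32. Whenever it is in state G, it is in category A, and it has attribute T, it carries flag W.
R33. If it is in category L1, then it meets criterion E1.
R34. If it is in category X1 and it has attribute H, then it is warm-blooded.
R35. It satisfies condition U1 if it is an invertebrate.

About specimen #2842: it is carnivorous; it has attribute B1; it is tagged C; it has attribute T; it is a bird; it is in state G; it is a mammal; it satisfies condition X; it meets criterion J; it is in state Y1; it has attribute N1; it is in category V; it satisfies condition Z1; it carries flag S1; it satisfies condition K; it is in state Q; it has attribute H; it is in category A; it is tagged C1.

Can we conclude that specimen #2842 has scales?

No

Forward chaining from the given facts derives: meets criterion E1, is in category F1, is a reptile, has marker D1, has marker L, is tagged D, is venomous, is classified as M, is tagged F, has gills, satisfies condition U1, is in state T1, has marker E, carries flag W, is in state W1, is in category X1, has a backbone, has attribute U, is warm-blooded, has feathers, is aquatic.
Rules concluding "it has scales": R12 needs "it has marker N"; R29 needs "it is in state P1" — none of these are established.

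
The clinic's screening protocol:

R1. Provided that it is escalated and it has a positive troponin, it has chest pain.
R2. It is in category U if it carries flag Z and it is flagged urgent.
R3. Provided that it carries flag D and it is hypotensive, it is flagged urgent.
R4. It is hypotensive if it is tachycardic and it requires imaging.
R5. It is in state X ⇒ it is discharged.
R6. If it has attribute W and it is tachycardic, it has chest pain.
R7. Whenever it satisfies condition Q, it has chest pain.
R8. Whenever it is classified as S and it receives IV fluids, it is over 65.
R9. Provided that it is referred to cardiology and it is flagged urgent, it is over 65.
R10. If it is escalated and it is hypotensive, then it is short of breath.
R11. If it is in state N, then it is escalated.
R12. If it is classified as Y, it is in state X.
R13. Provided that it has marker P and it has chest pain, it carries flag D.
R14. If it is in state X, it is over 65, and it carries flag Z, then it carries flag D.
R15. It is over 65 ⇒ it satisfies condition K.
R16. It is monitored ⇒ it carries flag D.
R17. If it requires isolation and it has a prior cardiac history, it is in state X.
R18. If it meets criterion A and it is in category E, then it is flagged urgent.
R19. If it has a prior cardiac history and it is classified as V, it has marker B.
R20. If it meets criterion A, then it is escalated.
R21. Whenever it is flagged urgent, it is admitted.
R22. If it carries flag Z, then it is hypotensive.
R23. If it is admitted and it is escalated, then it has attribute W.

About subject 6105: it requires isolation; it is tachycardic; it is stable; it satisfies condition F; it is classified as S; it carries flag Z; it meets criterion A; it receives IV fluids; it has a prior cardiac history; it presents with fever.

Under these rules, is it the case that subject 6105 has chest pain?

Yes

By R8 (it is classified as S, it receives IV fluids): it is over 65.
By R17 (it requires isolation, it has a prior cardiac history): it is in state X.
By R20 (it meets criterion A): it is escalated.
By R22 (it carries flag Z): it is hypotensive.
By R14 (it is in state X, it is over 65, it carries flag Z): it carries flag D.
By R3 (it carries flag D, it is hypotensive): it is flagged urgent.
By R21 (it is flagged urgent): it is admitted.
By R23 (it is admitted, it is escalated): it has attribute W.
By R6 (it has attribute W, it is tachycardic): it has chest pain.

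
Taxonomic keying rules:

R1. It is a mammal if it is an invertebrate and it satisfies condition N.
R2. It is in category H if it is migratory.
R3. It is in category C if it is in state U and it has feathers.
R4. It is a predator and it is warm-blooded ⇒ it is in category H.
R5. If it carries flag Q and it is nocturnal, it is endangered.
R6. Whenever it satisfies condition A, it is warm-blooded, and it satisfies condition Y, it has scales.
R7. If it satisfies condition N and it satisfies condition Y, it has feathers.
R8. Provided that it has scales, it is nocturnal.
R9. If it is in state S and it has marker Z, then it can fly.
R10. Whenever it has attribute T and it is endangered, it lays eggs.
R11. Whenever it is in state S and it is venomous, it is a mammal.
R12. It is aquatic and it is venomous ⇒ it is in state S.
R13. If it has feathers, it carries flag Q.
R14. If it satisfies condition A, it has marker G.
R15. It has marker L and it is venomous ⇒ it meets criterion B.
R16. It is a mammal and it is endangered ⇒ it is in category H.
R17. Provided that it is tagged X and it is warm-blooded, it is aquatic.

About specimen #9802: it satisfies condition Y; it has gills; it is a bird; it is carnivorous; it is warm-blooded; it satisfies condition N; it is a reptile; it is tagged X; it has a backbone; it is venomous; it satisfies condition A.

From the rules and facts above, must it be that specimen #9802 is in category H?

Yes

By R6 (it satisfies condition A, it is warm-blooded, it satisfies condition Y): it has scales.
By R7 (it satisfies condition N, it satisfies condition Y): it has feathers.
By R8 (it has scales): it is nocturnal.
By R13 (it has feathers): it carries flag Q.
By R17 (it is tagged X, it is warm-blooded): it is aquatic.
By R5 (it carries flag Q, it is nocturnal): it is endangered.
By R12 (it is aquatic, it is venomous): it is in state S.
By R11 (it is in state S, it is venomous): it is a mammal.
By R16 (it is a mammal, it is endangered): it is in category H.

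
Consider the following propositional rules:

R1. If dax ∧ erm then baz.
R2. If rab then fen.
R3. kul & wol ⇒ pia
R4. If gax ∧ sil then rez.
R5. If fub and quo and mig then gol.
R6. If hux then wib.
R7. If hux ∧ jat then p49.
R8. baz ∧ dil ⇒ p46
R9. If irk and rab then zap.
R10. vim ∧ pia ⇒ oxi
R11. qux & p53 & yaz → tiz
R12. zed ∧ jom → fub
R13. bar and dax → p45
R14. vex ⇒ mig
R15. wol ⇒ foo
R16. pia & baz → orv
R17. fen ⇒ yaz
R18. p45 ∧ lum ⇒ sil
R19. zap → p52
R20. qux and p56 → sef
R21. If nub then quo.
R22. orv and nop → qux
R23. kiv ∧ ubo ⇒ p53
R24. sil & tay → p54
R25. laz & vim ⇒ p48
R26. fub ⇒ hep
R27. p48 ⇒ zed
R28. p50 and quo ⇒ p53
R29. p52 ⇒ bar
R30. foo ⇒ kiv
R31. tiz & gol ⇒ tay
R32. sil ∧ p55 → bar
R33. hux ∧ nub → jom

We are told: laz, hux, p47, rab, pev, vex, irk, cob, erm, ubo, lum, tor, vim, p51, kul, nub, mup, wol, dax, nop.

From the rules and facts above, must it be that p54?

baz  (by R1: dax, erm)
fen  (by R2: rab)
pia  (by R3: kul, wol)
zap  (by R9: irk, rab)
mig  (by R14: vex)
foo  (by R15: wol)
orv  (by R16: pia, baz)
yaz  (by R17: fen)
p52  (by R19: zap)
quo  (by R21: nub)
qux  (by R22: orv, nop)
p48  (by R25: laz, vim)
zed  (by R27: p48)
bar  (by R29: p52)
kiv  (by R30: foo)
jom  (by R33: hux, nub)
fub  (by R12: zed, jom)
p45  (by R13: bar, dax)
sil  (by R18: p45, lum)
p53  (by R23: kiv, ubo)
gol  (by R5: fub, quo, mig)
tiz  (by R11: qux, p53, yaz)
tay  (by R31: tiz, gol)
p54  (by R24: sil, tay)

Yes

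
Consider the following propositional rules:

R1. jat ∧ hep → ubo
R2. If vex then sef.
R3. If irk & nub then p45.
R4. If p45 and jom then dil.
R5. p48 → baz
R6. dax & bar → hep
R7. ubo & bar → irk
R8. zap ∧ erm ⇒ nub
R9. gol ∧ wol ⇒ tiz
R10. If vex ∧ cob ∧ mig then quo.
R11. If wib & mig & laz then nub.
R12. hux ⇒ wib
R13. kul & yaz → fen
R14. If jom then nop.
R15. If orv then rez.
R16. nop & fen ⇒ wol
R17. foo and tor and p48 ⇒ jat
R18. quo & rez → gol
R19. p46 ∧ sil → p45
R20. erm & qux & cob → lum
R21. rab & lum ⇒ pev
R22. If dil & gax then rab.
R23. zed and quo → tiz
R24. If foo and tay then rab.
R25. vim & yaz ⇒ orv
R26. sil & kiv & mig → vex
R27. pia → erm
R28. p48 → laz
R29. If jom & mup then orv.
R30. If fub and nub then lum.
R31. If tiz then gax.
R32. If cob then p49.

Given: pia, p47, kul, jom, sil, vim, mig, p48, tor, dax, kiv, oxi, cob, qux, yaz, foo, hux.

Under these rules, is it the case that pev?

Forward chaining from the given facts derives: baz, wib, fen, nop, wol, jat, orv, vex, erm, laz, p49, sef, quo, nub, rez, gol, lum, tiz, gax.
The only rule concluding pev is R21, which needs rab; that is never established.

No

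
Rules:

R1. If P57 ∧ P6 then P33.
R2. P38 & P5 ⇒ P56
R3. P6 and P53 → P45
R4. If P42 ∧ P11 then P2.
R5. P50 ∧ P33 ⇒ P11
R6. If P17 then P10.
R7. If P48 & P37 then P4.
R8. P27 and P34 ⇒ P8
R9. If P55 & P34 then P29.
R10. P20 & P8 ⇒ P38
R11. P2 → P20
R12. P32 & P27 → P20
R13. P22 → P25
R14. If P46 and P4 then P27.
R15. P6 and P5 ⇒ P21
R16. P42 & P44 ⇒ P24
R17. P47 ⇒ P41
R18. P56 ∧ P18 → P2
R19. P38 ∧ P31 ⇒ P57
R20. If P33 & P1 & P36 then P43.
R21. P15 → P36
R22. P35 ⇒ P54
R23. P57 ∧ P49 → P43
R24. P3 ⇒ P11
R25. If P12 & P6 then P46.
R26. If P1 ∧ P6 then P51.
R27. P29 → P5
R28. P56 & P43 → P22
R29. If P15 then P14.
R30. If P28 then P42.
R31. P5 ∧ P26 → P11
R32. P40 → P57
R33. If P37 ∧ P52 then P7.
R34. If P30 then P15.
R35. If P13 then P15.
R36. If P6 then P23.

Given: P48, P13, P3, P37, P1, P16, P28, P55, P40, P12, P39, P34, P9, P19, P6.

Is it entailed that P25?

P4  (by R7: P48, P37)
P29  (by R9: P55, P34)
P11  (by R24: P3)
P46  (by R25: P12, P6)
P5  (by R27: P29)
P42  (by R30: P28)
P57  (by R32: P40)
P15  (by R35: P13)
P33  (by R1: P57, P6)
P2  (by R4: P42, P11)
P20  (by R11: P2)
P27  (by R14: P46, P4)
P36  (by R21: P15)
P8  (by R8: P27, P34)
P38  (by R10: P20, P8)
P43  (by R20: P33, P1, P36)
P56  (by R2: P38, P5)
P22  (by R28: P56, P43)
P25  (by R13: P22)

Yes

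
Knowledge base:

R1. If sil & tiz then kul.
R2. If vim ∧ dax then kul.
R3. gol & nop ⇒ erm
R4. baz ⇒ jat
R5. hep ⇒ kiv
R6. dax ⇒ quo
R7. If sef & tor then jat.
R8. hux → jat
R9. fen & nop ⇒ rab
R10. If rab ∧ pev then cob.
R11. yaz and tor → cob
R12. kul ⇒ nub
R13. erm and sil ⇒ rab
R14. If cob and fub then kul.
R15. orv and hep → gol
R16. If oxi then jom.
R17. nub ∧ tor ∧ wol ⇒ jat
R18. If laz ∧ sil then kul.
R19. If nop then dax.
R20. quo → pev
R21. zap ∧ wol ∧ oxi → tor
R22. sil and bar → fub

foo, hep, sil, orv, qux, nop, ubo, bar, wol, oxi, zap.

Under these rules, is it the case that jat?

gol  (by R15: orv, hep)
dax  (by R19: nop)
tor  (by R21: zap, wol, oxi)
fub  (by R22: sil, bar)
erm  (by R3: gol, nop)
quo  (by R6: dax)
rab  (by R13: erm, sil)
pev  (by R20: quo)
cob  (by R10: rab, pev)
kul  (by R14: cob, fub)
nub  (by R12: kul)
jat  (by R17: nub, tor, wol)

Yes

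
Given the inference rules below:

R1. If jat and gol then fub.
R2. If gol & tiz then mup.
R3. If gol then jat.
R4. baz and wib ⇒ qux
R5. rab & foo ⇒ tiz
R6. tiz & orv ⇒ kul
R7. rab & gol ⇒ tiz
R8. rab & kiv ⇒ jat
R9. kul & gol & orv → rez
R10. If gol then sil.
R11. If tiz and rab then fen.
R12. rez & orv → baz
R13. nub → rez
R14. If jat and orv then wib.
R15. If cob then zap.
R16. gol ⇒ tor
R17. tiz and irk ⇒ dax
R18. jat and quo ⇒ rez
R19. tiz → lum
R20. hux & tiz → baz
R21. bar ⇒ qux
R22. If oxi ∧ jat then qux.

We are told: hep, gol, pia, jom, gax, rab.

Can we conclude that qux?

No

Forward chaining from the given facts derives: jat, tiz, sil, fen, tor, lum, fub, mup.
Rules concluding qux: R4 needs baz; R21 needs bar; R22 needs oxi — none of these are established.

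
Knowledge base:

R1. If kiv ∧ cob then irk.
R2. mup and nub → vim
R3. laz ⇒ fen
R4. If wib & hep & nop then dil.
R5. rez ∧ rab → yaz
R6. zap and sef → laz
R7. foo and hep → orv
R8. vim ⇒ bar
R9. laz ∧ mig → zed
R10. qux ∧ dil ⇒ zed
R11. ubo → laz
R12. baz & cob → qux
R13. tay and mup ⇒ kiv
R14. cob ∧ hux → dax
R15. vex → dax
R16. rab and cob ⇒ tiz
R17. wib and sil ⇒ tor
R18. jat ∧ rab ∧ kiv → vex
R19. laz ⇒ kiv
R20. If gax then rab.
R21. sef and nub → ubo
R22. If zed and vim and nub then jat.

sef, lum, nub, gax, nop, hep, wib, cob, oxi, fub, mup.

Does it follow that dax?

No

Forward chaining from the given facts derives: vim, dil, bar, rab, ubo, laz, tiz, kiv, irk, fen.
Rules concluding dax: R14 needs hux; R15 needs vex — none of these are established.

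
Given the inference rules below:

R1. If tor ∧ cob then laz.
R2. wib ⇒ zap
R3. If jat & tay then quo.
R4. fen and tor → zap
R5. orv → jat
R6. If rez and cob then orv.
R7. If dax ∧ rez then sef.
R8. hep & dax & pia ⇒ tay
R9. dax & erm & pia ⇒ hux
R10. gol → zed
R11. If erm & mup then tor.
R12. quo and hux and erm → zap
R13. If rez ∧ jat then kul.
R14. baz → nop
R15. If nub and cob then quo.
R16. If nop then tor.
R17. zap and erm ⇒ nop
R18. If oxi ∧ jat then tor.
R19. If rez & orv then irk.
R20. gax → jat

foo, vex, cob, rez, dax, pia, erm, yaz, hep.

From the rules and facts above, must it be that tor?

Yes

orv  (by R6: rez, cob)
tay  (by R8: hep, dax, pia)
hux  (by R9: dax, erm, pia)
jat  (by R5: orv)
quo  (by R3: jat, tay)
zap  (by R12: quo, hux, erm)
nop  (by R17: zap, erm)
tor  (by R16: nop)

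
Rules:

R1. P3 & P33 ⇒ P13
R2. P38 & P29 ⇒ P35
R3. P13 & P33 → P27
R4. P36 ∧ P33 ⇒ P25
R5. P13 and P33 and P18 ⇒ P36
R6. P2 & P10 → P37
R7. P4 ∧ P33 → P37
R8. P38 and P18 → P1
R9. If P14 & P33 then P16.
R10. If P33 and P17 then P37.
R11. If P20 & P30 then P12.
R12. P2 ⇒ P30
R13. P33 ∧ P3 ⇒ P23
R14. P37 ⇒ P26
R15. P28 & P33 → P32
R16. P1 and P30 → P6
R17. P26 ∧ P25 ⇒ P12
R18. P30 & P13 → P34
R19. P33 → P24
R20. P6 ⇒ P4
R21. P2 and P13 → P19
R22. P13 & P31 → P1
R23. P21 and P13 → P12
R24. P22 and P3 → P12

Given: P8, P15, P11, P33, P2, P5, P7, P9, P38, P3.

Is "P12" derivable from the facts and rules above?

No

Forward chaining from the given facts derives: P13, P27, P30, P23, P34, P24, P19.
Rules concluding P12: R11 needs P20; R17 needs P26; R23 needs P21; R24 needs P22 — none of these are established.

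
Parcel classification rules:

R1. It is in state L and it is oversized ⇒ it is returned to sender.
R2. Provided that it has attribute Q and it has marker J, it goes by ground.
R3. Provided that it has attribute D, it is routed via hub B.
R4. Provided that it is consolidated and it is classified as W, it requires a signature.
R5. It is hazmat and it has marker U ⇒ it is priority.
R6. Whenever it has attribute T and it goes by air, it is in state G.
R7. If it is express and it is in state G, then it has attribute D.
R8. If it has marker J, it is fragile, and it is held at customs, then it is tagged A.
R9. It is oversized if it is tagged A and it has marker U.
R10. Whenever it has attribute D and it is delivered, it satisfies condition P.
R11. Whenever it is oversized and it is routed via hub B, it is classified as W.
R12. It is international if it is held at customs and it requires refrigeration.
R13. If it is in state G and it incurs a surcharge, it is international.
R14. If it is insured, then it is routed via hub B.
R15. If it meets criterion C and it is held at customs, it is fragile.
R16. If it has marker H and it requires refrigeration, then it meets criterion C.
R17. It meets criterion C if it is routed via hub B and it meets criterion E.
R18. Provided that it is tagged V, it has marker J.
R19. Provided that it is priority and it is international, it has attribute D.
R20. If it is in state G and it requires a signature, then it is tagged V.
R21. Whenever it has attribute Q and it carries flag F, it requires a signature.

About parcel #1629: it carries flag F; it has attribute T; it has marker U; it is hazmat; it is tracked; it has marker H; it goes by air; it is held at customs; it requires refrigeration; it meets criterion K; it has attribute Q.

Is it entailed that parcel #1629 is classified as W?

By R5 (it is hazmat, it has marker U): it is priority.
By R6 (it has attribute T, it goes by air): it is in state G.
By R12 (it is held at customs, it requires refrigeration): it is international.
By R16 (it has marker H, it requires refrigeration): it meets criterion C.
By R19 (it is priority, it is international): it has attribute D.
By R21 (it has attribute Q, it carries flag F): it requires a signature.
By R3 (it has attribute D): it is routed via hub B.
By R15 (it meets criterion C, it is held at customs): it is fragile.
By R20 (it is in state G, it requires a signature): it is tagged V.
By R18 (it is tagged V): it has marker J.
By R8 (it has marker J, it is fragile, it is held at customs): it is tagged A.
By R9 (it is tagged A, it has marker U): it is oversized.
By R11 (it is oversized, it is routed via hub B): it is classified as W.

Yes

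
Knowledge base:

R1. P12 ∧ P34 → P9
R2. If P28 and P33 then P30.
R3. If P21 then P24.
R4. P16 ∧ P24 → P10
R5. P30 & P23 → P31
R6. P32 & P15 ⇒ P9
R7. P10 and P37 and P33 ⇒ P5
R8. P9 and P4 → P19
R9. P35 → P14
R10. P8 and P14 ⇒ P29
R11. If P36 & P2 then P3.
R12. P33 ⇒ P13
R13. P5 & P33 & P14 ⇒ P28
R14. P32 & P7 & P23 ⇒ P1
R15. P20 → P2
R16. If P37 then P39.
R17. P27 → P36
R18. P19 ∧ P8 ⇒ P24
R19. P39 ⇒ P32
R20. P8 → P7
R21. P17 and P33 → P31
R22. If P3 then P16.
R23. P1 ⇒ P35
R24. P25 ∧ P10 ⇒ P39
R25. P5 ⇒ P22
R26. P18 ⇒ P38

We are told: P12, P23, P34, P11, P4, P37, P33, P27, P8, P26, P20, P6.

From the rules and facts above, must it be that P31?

Yes

P9  (by R1: P12, P34)
P19  (by R8: P9, P4)
P2  (by R15: P20)
P39  (by R16: P37)
P36  (by R17: P27)
P24  (by R18: P19, P8)
P32  (by R19: P39)
P7  (by R20: P8)
P3  (by R11: P36, P2)
P1  (by R14: P32, P7, P23)
P16  (by R22: P3)
P35  (by R23: P1)
P10  (by R4: P16, P24)
P5  (by R7: P10, P37, P33)
P14  (by R9: P35)
P28  (by R13: P5, P33, P14)
P30  (by R2: P28, P33)
P31  (by R5: P30, P23)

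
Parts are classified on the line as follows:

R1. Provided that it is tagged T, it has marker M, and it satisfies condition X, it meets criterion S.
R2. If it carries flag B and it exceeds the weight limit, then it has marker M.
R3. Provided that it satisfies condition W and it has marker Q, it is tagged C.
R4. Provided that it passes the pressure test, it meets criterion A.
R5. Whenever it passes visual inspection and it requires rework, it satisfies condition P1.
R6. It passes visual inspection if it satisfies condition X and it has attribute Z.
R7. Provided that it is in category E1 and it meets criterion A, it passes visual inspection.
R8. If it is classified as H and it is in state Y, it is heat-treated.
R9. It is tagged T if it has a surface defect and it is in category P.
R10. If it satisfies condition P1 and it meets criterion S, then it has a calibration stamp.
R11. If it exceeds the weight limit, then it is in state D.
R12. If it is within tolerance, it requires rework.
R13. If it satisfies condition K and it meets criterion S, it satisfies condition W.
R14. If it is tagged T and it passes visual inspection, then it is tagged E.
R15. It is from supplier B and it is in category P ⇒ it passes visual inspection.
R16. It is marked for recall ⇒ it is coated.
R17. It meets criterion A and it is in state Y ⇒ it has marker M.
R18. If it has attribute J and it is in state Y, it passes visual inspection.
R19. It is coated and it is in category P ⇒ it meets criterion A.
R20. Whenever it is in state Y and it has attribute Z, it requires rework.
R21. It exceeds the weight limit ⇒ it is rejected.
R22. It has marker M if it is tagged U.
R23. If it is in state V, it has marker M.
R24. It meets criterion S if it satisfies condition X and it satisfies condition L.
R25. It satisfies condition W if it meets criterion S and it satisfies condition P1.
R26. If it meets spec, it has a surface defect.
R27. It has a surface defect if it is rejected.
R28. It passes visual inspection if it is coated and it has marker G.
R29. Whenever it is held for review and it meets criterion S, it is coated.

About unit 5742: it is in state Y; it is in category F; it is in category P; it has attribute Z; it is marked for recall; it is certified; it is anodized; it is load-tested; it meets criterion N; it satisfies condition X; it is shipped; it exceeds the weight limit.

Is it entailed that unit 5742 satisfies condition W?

Yes

By R6 (it satisfies condition X, it has attribute Z): it passes visual inspection.
By R16 (it is marked for recall): it is coated.
By R19 (it is coated, it is in category P): it meets criterion A.
By R20 (it is in state Y, it has attribute Z): it requires rework.
By R21 (it exceeds the weight limit): it is rejected.
By R27 (it is rejected): it has a surface defect.
By R5 (it passes visual inspection, it requires rework): it satisfies condition P1.
By R9 (it has a surface defect, it is in category P): it is tagged T.
By R17 (it meets criterion A, it is in state Y): it has marker M.
By R1 (it is tagged T, it has marker M, it satisfies condition X): it meets criterion S.
By R25 (it meets criterion S, it satisfies condition P1): it satisfies condition W.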